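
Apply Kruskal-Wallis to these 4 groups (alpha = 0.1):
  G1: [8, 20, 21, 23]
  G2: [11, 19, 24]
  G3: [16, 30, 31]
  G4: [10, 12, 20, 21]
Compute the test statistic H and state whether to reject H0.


Step 1: Combine all N = 14 observations and assign midranks.
sorted (value, group, rank): (8,G1,1), (10,G4,2), (11,G2,3), (12,G4,4), (16,G3,5), (19,G2,6), (20,G1,7.5), (20,G4,7.5), (21,G1,9.5), (21,G4,9.5), (23,G1,11), (24,G2,12), (30,G3,13), (31,G3,14)
Step 2: Sum ranks within each group.
R_1 = 29 (n_1 = 4)
R_2 = 21 (n_2 = 3)
R_3 = 32 (n_3 = 3)
R_4 = 23 (n_4 = 4)
Step 3: H = 12/(N(N+1)) * sum(R_i^2/n_i) - 3(N+1)
     = 12/(14*15) * (29^2/4 + 21^2/3 + 32^2/3 + 23^2/4) - 3*15
     = 0.057143 * 830.833 - 45
     = 2.476190.
Step 4: Ties present; correction factor C = 1 - 12/(14^3 - 14) = 0.995604. Corrected H = 2.476190 / 0.995604 = 2.487123.
Step 5: Under H0, H ~ chi^2(3); p-value = 0.477623.
Step 6: alpha = 0.1. fail to reject H0.

H = 2.4871, df = 3, p = 0.477623, fail to reject H0.


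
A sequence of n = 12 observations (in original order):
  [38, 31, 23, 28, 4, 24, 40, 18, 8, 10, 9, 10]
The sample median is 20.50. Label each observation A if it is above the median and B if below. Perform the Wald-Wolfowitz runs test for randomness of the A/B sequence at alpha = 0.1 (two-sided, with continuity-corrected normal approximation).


Step 1: Compute median = 20.50; label A = above, B = below.
Labels in order: AAAABAABBBBB  (n_A = 6, n_B = 6)
Step 2: Count runs R = 4.
Step 3: Under H0 (random ordering), E[R] = 2*n_A*n_B/(n_A+n_B) + 1 = 2*6*6/12 + 1 = 7.0000.
        Var[R] = 2*n_A*n_B*(2*n_A*n_B - n_A - n_B) / ((n_A+n_B)^2 * (n_A+n_B-1)) = 4320/1584 = 2.7273.
        SD[R] = 1.6514.
Step 4: Continuity-corrected z = (R + 0.5 - E[R]) / SD[R] = (4 + 0.5 - 7.0000) / 1.6514 = -1.5138.
Step 5: Two-sided p-value via normal approximation = 2*(1 - Phi(|z|)) = 0.130070.
Step 6: alpha = 0.1. fail to reject H0.

R = 4, z = -1.5138, p = 0.130070, fail to reject H0.


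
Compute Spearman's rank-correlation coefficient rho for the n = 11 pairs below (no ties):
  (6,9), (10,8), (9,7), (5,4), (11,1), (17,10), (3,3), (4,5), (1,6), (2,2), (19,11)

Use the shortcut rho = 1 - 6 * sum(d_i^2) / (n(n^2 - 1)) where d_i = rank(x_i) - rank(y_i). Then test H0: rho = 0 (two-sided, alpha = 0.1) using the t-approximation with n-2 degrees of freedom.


Step 1: Rank x and y separately (midranks; no ties here).
rank(x): 6->6, 10->8, 9->7, 5->5, 11->9, 17->10, 3->3, 4->4, 1->1, 2->2, 19->11
rank(y): 9->9, 8->8, 7->7, 4->4, 1->1, 10->10, 3->3, 5->5, 6->6, 2->2, 11->11
Step 2: d_i = R_x(i) - R_y(i); compute d_i^2.
  (6-9)^2=9, (8-8)^2=0, (7-7)^2=0, (5-4)^2=1, (9-1)^2=64, (10-10)^2=0, (3-3)^2=0, (4-5)^2=1, (1-6)^2=25, (2-2)^2=0, (11-11)^2=0
sum(d^2) = 100.
Step 3: rho = 1 - 6*100 / (11*(11^2 - 1)) = 1 - 600/1320 = 0.545455.
Step 4: Under H0, t = rho * sqrt((n-2)/(1-rho^2)) = 1.9524 ~ t(9).
Step 5: Two-sided p-value from the t-distribution with 9 df = 0.082651.
Step 6: alpha = 0.1. reject H0.

rho = 0.5455, p = 0.082651, reject H0 at alpha = 0.1.


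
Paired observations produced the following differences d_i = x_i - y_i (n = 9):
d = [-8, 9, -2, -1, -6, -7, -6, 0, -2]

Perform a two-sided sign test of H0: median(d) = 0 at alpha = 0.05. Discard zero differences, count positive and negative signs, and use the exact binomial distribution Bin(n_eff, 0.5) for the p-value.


Step 1: Discard zero differences. Original n = 9; n_eff = number of nonzero differences = 8.
Nonzero differences (with sign): -8, +9, -2, -1, -6, -7, -6, -2
Step 2: Count signs: positive = 1, negative = 7.
Step 3: Under H0: P(positive) = 0.5, so the number of positives S ~ Bin(8, 0.5).
Step 4: Two-sided exact p-value = sum of Bin(8,0.5) probabilities at or below the observed probability = 0.070312.
Step 5: alpha = 0.05. fail to reject H0.

n_eff = 8, pos = 1, neg = 7, p = 0.070312, fail to reject H0.


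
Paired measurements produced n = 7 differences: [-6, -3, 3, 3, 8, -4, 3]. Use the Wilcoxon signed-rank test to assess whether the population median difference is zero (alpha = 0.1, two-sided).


Step 1: Drop any zero differences (none here) and take |d_i|.
|d| = [6, 3, 3, 3, 8, 4, 3]
Step 2: Midrank |d_i| (ties get averaged ranks).
ranks: |6|->6, |3|->2.5, |3|->2.5, |3|->2.5, |8|->7, |4|->5, |3|->2.5
Step 3: Attach original signs; sum ranks with positive sign and with negative sign.
W+ = 2.5 + 2.5 + 7 + 2.5 = 14.5
W- = 6 + 2.5 + 5 = 13.5
(Check: W+ + W- = 28 should equal n(n+1)/2 = 28.)
Step 4: Test statistic W = min(W+, W-) = 13.5.
Step 5: Ties in |d|, so use the tie-corrected normal approximation.
        E[W] = n(n+1)/4 = 7*8/4 = 14.
        Tie groups: |d|=3 (t=4); sum(t^3 - t) = 60.
        Var[W] = n(n+1)(2n+1)/24 - sum(t^3-t)/48 = 840/24 - 60/48 = 33.75.
        z = (W - E[W]) / sqrt(Var[W]) = (13.5 - 14) / 5.8095 = -0.0861.
        Two-sided p = 2*Phi(z) = 0.931414.
Step 6: alpha = 0.1. fail to reject H0.

W+ = 14.5, W- = 13.5, W = min = 13.5, p = 0.931414, fail to reject H0.


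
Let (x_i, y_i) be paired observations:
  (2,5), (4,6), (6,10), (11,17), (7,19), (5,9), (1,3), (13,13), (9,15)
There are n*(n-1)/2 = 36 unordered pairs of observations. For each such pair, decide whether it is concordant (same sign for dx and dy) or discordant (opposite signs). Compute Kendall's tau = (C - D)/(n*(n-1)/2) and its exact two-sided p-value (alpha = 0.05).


Step 1: Enumerate the 36 unordered pairs (i,j) with i<j and classify each by sign(x_j-x_i) * sign(y_j-y_i).
  (1,2):dx=+2,dy=+1->C; (1,3):dx=+4,dy=+5->C; (1,4):dx=+9,dy=+12->C; (1,5):dx=+5,dy=+14->C
  (1,6):dx=+3,dy=+4->C; (1,7):dx=-1,dy=-2->C; (1,8):dx=+11,dy=+8->C; (1,9):dx=+7,dy=+10->C
  (2,3):dx=+2,dy=+4->C; (2,4):dx=+7,dy=+11->C; (2,5):dx=+3,dy=+13->C; (2,6):dx=+1,dy=+3->C
  (2,7):dx=-3,dy=-3->C; (2,8):dx=+9,dy=+7->C; (2,9):dx=+5,dy=+9->C; (3,4):dx=+5,dy=+7->C
  (3,5):dx=+1,dy=+9->C; (3,6):dx=-1,dy=-1->C; (3,7):dx=-5,dy=-7->C; (3,8):dx=+7,dy=+3->C
  (3,9):dx=+3,dy=+5->C; (4,5):dx=-4,dy=+2->D; (4,6):dx=-6,dy=-8->C; (4,7):dx=-10,dy=-14->C
  (4,8):dx=+2,dy=-4->D; (4,9):dx=-2,dy=-2->C; (5,6):dx=-2,dy=-10->C; (5,7):dx=-6,dy=-16->C
  (5,8):dx=+6,dy=-6->D; (5,9):dx=+2,dy=-4->D; (6,7):dx=-4,dy=-6->C; (6,8):dx=+8,dy=+4->C
  (6,9):dx=+4,dy=+6->C; (7,8):dx=+12,dy=+10->C; (7,9):dx=+8,dy=+12->C; (8,9):dx=-4,dy=+2->D
Step 2: C = 31, D = 5, total pairs = 36.
Step 3: tau = (C - D)/(n(n-1)/2) = (31 - 5)/36 = 0.722222.
Step 4: Exact two-sided p-value (enumerate n! = 362880 permutations of y under H0): p = 0.005886.
Step 5: alpha = 0.05. reject H0.

tau_b = 0.7222 (C=31, D=5), p = 0.005886, reject H0.


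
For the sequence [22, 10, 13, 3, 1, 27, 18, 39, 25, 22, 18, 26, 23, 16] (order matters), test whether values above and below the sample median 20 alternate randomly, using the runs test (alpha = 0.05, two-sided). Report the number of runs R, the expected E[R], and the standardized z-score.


Step 1: Compute median = 20; label A = above, B = below.
Labels in order: ABBBBABAAABAAB  (n_A = 7, n_B = 7)
Step 2: Count runs R = 8.
Step 3: Under H0 (random ordering), E[R] = 2*n_A*n_B/(n_A+n_B) + 1 = 2*7*7/14 + 1 = 8.0000.
        Var[R] = 2*n_A*n_B*(2*n_A*n_B - n_A - n_B) / ((n_A+n_B)^2 * (n_A+n_B-1)) = 8232/2548 = 3.2308.
        SD[R] = 1.7974.
Step 4: R = E[R], so z = 0 with no continuity correction.
Step 5: Two-sided p-value via normal approximation = 2*(1 - Phi(|z|)) = 1.000000.
Step 6: alpha = 0.05. fail to reject H0.

R = 8, z = 0.0000, p = 1.000000, fail to reject H0.


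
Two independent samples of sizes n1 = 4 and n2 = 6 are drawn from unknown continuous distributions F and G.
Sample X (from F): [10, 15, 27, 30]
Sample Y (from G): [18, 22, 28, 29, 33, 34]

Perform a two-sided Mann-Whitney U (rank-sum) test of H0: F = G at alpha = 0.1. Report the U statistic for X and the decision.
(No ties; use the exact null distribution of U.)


Step 1: Combine and sort all 10 observations; assign midranks.
sorted (value, group): (10,X), (15,X), (18,Y), (22,Y), (27,X), (28,Y), (29,Y), (30,X), (33,Y), (34,Y)
ranks: 10->1, 15->2, 18->3, 22->4, 27->5, 28->6, 29->7, 30->8, 33->9, 34->10
Step 2: Rank sum for X: R1 = 1 + 2 + 5 + 8 = 16.
Step 3: U_X = R1 - n1(n1+1)/2 = 16 - 4*5/2 = 16 - 10 = 6.
       U_Y = n1*n2 - U_X = 24 - 6 = 18.
Step 4: No ties, so the exact null distribution of U (based on enumerating the C(10,4) = 210 equally likely rank assignments) gives the two-sided p-value.
Step 5: p-value = 0.257143; compare to alpha = 0.1. fail to reject H0.

U_X = 6, p = 0.257143, fail to reject H0 at alpha = 0.1.


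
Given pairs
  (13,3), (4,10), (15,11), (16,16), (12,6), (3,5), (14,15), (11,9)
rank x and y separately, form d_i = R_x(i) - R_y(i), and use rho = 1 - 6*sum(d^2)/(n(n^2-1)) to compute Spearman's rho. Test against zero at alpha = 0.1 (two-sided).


Step 1: Rank x and y separately (midranks; no ties here).
rank(x): 13->5, 4->2, 15->7, 16->8, 12->4, 3->1, 14->6, 11->3
rank(y): 3->1, 10->5, 11->6, 16->8, 6->3, 5->2, 15->7, 9->4
Step 2: d_i = R_x(i) - R_y(i); compute d_i^2.
  (5-1)^2=16, (2-5)^2=9, (7-6)^2=1, (8-8)^2=0, (4-3)^2=1, (1-2)^2=1, (6-7)^2=1, (3-4)^2=1
sum(d^2) = 30.
Step 3: rho = 1 - 6*30 / (8*(8^2 - 1)) = 1 - 180/504 = 0.642857.
Step 4: Under H0, t = rho * sqrt((n-2)/(1-rho^2)) = 2.0557 ~ t(6).
Step 5: Two-sided p-value from the t-distribution with 6 df = 0.085559.
Step 6: alpha = 0.1. reject H0.

rho = 0.6429, p = 0.085559, reject H0 at alpha = 0.1.


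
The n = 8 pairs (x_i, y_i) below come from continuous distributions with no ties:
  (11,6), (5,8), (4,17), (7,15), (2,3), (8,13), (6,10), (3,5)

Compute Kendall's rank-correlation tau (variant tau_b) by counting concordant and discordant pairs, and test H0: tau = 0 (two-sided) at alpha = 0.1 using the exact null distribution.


Step 1: Enumerate the 28 unordered pairs (i,j) with i<j and classify each by sign(x_j-x_i) * sign(y_j-y_i).
  (1,2):dx=-6,dy=+2->D; (1,3):dx=-7,dy=+11->D; (1,4):dx=-4,dy=+9->D; (1,5):dx=-9,dy=-3->C
  (1,6):dx=-3,dy=+7->D; (1,7):dx=-5,dy=+4->D; (1,8):dx=-8,dy=-1->C; (2,3):dx=-1,dy=+9->D
  (2,4):dx=+2,dy=+7->C; (2,5):dx=-3,dy=-5->C; (2,6):dx=+3,dy=+5->C; (2,7):dx=+1,dy=+2->C
  (2,8):dx=-2,dy=-3->C; (3,4):dx=+3,dy=-2->D; (3,5):dx=-2,dy=-14->C; (3,6):dx=+4,dy=-4->D
  (3,7):dx=+2,dy=-7->D; (3,8):dx=-1,dy=-12->C; (4,5):dx=-5,dy=-12->C; (4,6):dx=+1,dy=-2->D
  (4,7):dx=-1,dy=-5->C; (4,8):dx=-4,dy=-10->C; (5,6):dx=+6,dy=+10->C; (5,7):dx=+4,dy=+7->C
  (5,8):dx=+1,dy=+2->C; (6,7):dx=-2,dy=-3->C; (6,8):dx=-5,dy=-8->C; (7,8):dx=-3,dy=-5->C
Step 2: C = 18, D = 10, total pairs = 28.
Step 3: tau = (C - D)/(n(n-1)/2) = (18 - 10)/28 = 0.285714.
Step 4: Exact two-sided p-value (enumerate n! = 40320 permutations of y under H0): p = 0.398760.
Step 5: alpha = 0.1. fail to reject H0.

tau_b = 0.2857 (C=18, D=10), p = 0.398760, fail to reject H0.


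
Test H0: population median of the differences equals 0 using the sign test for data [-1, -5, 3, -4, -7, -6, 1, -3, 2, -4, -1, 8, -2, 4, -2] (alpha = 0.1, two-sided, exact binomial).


Step 1: Discard zero differences. Original n = 15; n_eff = number of nonzero differences = 15.
Nonzero differences (with sign): -1, -5, +3, -4, -7, -6, +1, -3, +2, -4, -1, +8, -2, +4, -2
Step 2: Count signs: positive = 5, negative = 10.
Step 3: Under H0: P(positive) = 0.5, so the number of positives S ~ Bin(15, 0.5).
Step 4: Two-sided exact p-value = sum of Bin(15,0.5) probabilities at or below the observed probability = 0.301758.
Step 5: alpha = 0.1. fail to reject H0.

n_eff = 15, pos = 5, neg = 10, p = 0.301758, fail to reject H0.


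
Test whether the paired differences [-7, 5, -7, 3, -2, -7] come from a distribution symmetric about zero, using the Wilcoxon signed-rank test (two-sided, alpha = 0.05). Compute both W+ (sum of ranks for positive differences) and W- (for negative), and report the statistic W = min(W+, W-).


Step 1: Drop any zero differences (none here) and take |d_i|.
|d| = [7, 5, 7, 3, 2, 7]
Step 2: Midrank |d_i| (ties get averaged ranks).
ranks: |7|->5, |5|->3, |7|->5, |3|->2, |2|->1, |7|->5
Step 3: Attach original signs; sum ranks with positive sign and with negative sign.
W+ = 3 + 2 = 5
W- = 5 + 5 + 1 + 5 = 16
(Check: W+ + W- = 21 should equal n(n+1)/2 = 21.)
Step 4: Test statistic W = min(W+, W-) = 5.
Step 5: Ties in |d|, so use the tie-corrected normal approximation.
        E[W] = n(n+1)/4 = 6*7/4 = 10.5.
        Tie groups: |d|=7 (t=3); sum(t^3 - t) = 24.
        Var[W] = n(n+1)(2n+1)/24 - sum(t^3-t)/48 = 546/24 - 24/48 = 22.25.
        z = (W - E[W]) / sqrt(Var[W]) = (5 - 10.5) / 4.7170 = -1.1660.
        Two-sided p = 2*Phi(z) = 0.243615.
Step 6: alpha = 0.05. fail to reject H0.

W+ = 5, W- = 16, W = min = 5, p = 0.243615, fail to reject H0.


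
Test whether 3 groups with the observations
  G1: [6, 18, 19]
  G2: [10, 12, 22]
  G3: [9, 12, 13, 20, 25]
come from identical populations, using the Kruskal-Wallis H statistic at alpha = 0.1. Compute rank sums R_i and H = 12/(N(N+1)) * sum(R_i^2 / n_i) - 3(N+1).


Step 1: Combine all N = 11 observations and assign midranks.
sorted (value, group, rank): (6,G1,1), (9,G3,2), (10,G2,3), (12,G2,4.5), (12,G3,4.5), (13,G3,6), (18,G1,7), (19,G1,8), (20,G3,9), (22,G2,10), (25,G3,11)
Step 2: Sum ranks within each group.
R_1 = 16 (n_1 = 3)
R_2 = 17.5 (n_2 = 3)
R_3 = 32.5 (n_3 = 5)
Step 3: H = 12/(N(N+1)) * sum(R_i^2/n_i) - 3(N+1)
     = 12/(11*12) * (16^2/3 + 17.5^2/3 + 32.5^2/5) - 3*12
     = 0.090909 * 398.667 - 36
     = 0.242424.
Step 4: Ties present; correction factor C = 1 - 6/(11^3 - 11) = 0.995455. Corrected H = 0.242424 / 0.995455 = 0.243531.
Step 5: Under H0, H ~ chi^2(2); p-value = 0.885356.
Step 6: alpha = 0.1. fail to reject H0.

H = 0.2435, df = 2, p = 0.885356, fail to reject H0.


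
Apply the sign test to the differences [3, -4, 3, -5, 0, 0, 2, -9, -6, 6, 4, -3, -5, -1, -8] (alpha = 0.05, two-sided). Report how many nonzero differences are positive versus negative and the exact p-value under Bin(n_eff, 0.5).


Step 1: Discard zero differences. Original n = 15; n_eff = number of nonzero differences = 13.
Nonzero differences (with sign): +3, -4, +3, -5, +2, -9, -6, +6, +4, -3, -5, -1, -8
Step 2: Count signs: positive = 5, negative = 8.
Step 3: Under H0: P(positive) = 0.5, so the number of positives S ~ Bin(13, 0.5).
Step 4: Two-sided exact p-value = sum of Bin(13,0.5) probabilities at or below the observed probability = 0.581055.
Step 5: alpha = 0.05. fail to reject H0.

n_eff = 13, pos = 5, neg = 8, p = 0.581055, fail to reject H0.


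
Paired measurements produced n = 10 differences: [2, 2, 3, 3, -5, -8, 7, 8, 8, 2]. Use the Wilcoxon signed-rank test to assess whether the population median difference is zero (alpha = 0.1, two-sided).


Step 1: Drop any zero differences (none here) and take |d_i|.
|d| = [2, 2, 3, 3, 5, 8, 7, 8, 8, 2]
Step 2: Midrank |d_i| (ties get averaged ranks).
ranks: |2|->2, |2|->2, |3|->4.5, |3|->4.5, |5|->6, |8|->9, |7|->7, |8|->9, |8|->9, |2|->2
Step 3: Attach original signs; sum ranks with positive sign and with negative sign.
W+ = 2 + 2 + 4.5 + 4.5 + 7 + 9 + 9 + 2 = 40
W- = 6 + 9 = 15
(Check: W+ + W- = 55 should equal n(n+1)/2 = 55.)
Step 4: Test statistic W = min(W+, W-) = 15.
Step 5: Ties in |d|, so use the tie-corrected normal approximation.
        E[W] = n(n+1)/4 = 10*11/4 = 27.5.
        Tie groups: |d|=2 (t=3), |d|=3 (t=2), |d|=8 (t=3); sum(t^3 - t) = 54.
        Var[W] = n(n+1)(2n+1)/24 - sum(t^3-t)/48 = 2310/24 - 54/48 = 95.125.
        z = (W - E[W]) / sqrt(Var[W]) = (15 - 27.5) / 9.7532 = -1.2816.
        Two-sided p = 2*Phi(z) = 0.199972.
Step 6: alpha = 0.1. fail to reject H0.

W+ = 40, W- = 15, W = min = 15, p = 0.199972, fail to reject H0.


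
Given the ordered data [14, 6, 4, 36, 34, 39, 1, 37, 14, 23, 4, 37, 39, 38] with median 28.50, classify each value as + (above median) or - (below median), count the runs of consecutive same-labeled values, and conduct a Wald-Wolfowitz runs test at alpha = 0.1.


Step 1: Compute median = 28.50; label A = above, B = below.
Labels in order: BBBAAABABBBAAA  (n_A = 7, n_B = 7)
Step 2: Count runs R = 6.
Step 3: Under H0 (random ordering), E[R] = 2*n_A*n_B/(n_A+n_B) + 1 = 2*7*7/14 + 1 = 8.0000.
        Var[R] = 2*n_A*n_B*(2*n_A*n_B - n_A - n_B) / ((n_A+n_B)^2 * (n_A+n_B-1)) = 8232/2548 = 3.2308.
        SD[R] = 1.7974.
Step 4: Continuity-corrected z = (R + 0.5 - E[R]) / SD[R] = (6 + 0.5 - 8.0000) / 1.7974 = -0.8345.
Step 5: Two-sided p-value via normal approximation = 2*(1 - Phi(|z|)) = 0.403986.
Step 6: alpha = 0.1. fail to reject H0.

R = 6, z = -0.8345, p = 0.403986, fail to reject H0.


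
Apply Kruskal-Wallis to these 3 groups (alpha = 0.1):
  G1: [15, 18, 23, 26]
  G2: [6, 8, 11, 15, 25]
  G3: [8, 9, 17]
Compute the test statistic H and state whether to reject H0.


Step 1: Combine all N = 12 observations and assign midranks.
sorted (value, group, rank): (6,G2,1), (8,G2,2.5), (8,G3,2.5), (9,G3,4), (11,G2,5), (15,G1,6.5), (15,G2,6.5), (17,G3,8), (18,G1,9), (23,G1,10), (25,G2,11), (26,G1,12)
Step 2: Sum ranks within each group.
R_1 = 37.5 (n_1 = 4)
R_2 = 26 (n_2 = 5)
R_3 = 14.5 (n_3 = 3)
Step 3: H = 12/(N(N+1)) * sum(R_i^2/n_i) - 3(N+1)
     = 12/(12*13) * (37.5^2/4 + 26^2/5 + 14.5^2/3) - 3*13
     = 0.076923 * 556.846 - 39
     = 3.834295.
Step 4: Ties present; correction factor C = 1 - 12/(12^3 - 12) = 0.993007. Corrected H = 3.834295 / 0.993007 = 3.861297.
Step 5: Under H0, H ~ chi^2(2); p-value = 0.145054.
Step 6: alpha = 0.1. fail to reject H0.

H = 3.8613, df = 2, p = 0.145054, fail to reject H0.


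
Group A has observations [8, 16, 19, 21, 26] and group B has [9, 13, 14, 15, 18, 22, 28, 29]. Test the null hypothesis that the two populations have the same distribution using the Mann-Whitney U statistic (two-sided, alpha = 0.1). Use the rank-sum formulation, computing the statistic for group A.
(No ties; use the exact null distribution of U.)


Step 1: Combine and sort all 13 observations; assign midranks.
sorted (value, group): (8,X), (9,Y), (13,Y), (14,Y), (15,Y), (16,X), (18,Y), (19,X), (21,X), (22,Y), (26,X), (28,Y), (29,Y)
ranks: 8->1, 9->2, 13->3, 14->4, 15->5, 16->6, 18->7, 19->8, 21->9, 22->10, 26->11, 28->12, 29->13
Step 2: Rank sum for X: R1 = 1 + 6 + 8 + 9 + 11 = 35.
Step 3: U_X = R1 - n1(n1+1)/2 = 35 - 5*6/2 = 35 - 15 = 20.
       U_Y = n1*n2 - U_X = 40 - 20 = 20.
Step 4: No ties, so the exact null distribution of U (based on enumerating the C(13,5) = 1287 equally likely rank assignments) gives the two-sided p-value.
Step 5: p-value = 1.000000; compare to alpha = 0.1. fail to reject H0.

U_X = 20, p = 1.000000, fail to reject H0 at alpha = 0.1.


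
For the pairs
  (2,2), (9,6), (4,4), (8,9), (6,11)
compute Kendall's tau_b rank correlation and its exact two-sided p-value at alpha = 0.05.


Step 1: Enumerate the 10 unordered pairs (i,j) with i<j and classify each by sign(x_j-x_i) * sign(y_j-y_i).
  (1,2):dx=+7,dy=+4->C; (1,3):dx=+2,dy=+2->C; (1,4):dx=+6,dy=+7->C; (1,5):dx=+4,dy=+9->C
  (2,3):dx=-5,dy=-2->C; (2,4):dx=-1,dy=+3->D; (2,5):dx=-3,dy=+5->D; (3,4):dx=+4,dy=+5->C
  (3,5):dx=+2,dy=+7->C; (4,5):dx=-2,dy=+2->D
Step 2: C = 7, D = 3, total pairs = 10.
Step 3: tau = (C - D)/(n(n-1)/2) = (7 - 3)/10 = 0.400000.
Step 4: Exact two-sided p-value (enumerate n! = 120 permutations of y under H0): p = 0.483333.
Step 5: alpha = 0.05. fail to reject H0.

tau_b = 0.4000 (C=7, D=3), p = 0.483333, fail to reject H0.


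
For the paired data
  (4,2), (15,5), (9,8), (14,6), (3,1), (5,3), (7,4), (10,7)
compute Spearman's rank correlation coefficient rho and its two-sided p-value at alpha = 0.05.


Step 1: Rank x and y separately (midranks; no ties here).
rank(x): 4->2, 15->8, 9->5, 14->7, 3->1, 5->3, 7->4, 10->6
rank(y): 2->2, 5->5, 8->8, 6->6, 1->1, 3->3, 4->4, 7->7
Step 2: d_i = R_x(i) - R_y(i); compute d_i^2.
  (2-2)^2=0, (8-5)^2=9, (5-8)^2=9, (7-6)^2=1, (1-1)^2=0, (3-3)^2=0, (4-4)^2=0, (6-7)^2=1
sum(d^2) = 20.
Step 3: rho = 1 - 6*20 / (8*(8^2 - 1)) = 1 - 120/504 = 0.761905.
Step 4: Under H0, t = rho * sqrt((n-2)/(1-rho^2)) = 2.8814 ~ t(6).
Step 5: Two-sided p-value from the t-distribution with 6 df = 0.028005.
Step 6: alpha = 0.05. reject H0.

rho = 0.7619, p = 0.028005, reject H0 at alpha = 0.05.


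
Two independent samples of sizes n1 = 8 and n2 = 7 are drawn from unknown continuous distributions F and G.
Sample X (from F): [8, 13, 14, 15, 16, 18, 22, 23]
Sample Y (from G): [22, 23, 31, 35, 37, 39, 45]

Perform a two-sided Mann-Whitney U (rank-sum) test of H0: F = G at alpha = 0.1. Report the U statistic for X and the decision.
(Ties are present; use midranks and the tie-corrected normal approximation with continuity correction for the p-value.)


Step 1: Combine and sort all 15 observations; assign midranks.
sorted (value, group): (8,X), (13,X), (14,X), (15,X), (16,X), (18,X), (22,X), (22,Y), (23,X), (23,Y), (31,Y), (35,Y), (37,Y), (39,Y), (45,Y)
ranks: 8->1, 13->2, 14->3, 15->4, 16->5, 18->6, 22->7.5, 22->7.5, 23->9.5, 23->9.5, 31->11, 35->12, 37->13, 39->14, 45->15
Step 2: Rank sum for X: R1 = 1 + 2 + 3 + 4 + 5 + 6 + 7.5 + 9.5 = 38.
Step 3: U_X = R1 - n1(n1+1)/2 = 38 - 8*9/2 = 38 - 36 = 2.
       U_Y = n1*n2 - U_X = 56 - 2 = 54.
Step 4: Ties are present, so use the tie-corrected normal approximation (with continuity correction) for the p-value.
Step 5: p-value = 0.003113; compare to alpha = 0.1. reject H0.

U_X = 2, p = 0.003113, reject H0 at alpha = 0.1.


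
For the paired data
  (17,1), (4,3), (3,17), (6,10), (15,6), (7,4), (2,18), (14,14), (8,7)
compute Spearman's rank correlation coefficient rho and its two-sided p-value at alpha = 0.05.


Step 1: Rank x and y separately (midranks; no ties here).
rank(x): 17->9, 4->3, 3->2, 6->4, 15->8, 7->5, 2->1, 14->7, 8->6
rank(y): 1->1, 3->2, 17->8, 10->6, 6->4, 4->3, 18->9, 14->7, 7->5
Step 2: d_i = R_x(i) - R_y(i); compute d_i^2.
  (9-1)^2=64, (3-2)^2=1, (2-8)^2=36, (4-6)^2=4, (8-4)^2=16, (5-3)^2=4, (1-9)^2=64, (7-7)^2=0, (6-5)^2=1
sum(d^2) = 190.
Step 3: rho = 1 - 6*190 / (9*(9^2 - 1)) = 1 - 1140/720 = -0.583333.
Step 4: Under H0, t = rho * sqrt((n-2)/(1-rho^2)) = -1.9001 ~ t(7).
Step 5: Two-sided p-value from the t-distribution with 7 df = 0.099186.
Step 6: alpha = 0.05. fail to reject H0.

rho = -0.5833, p = 0.099186, fail to reject H0 at alpha = 0.05.


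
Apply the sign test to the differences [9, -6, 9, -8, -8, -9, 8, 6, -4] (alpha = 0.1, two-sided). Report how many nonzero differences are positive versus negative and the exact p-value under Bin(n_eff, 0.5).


Step 1: Discard zero differences. Original n = 9; n_eff = number of nonzero differences = 9.
Nonzero differences (with sign): +9, -6, +9, -8, -8, -9, +8, +6, -4
Step 2: Count signs: positive = 4, negative = 5.
Step 3: Under H0: P(positive) = 0.5, so the number of positives S ~ Bin(9, 0.5).
Step 4: Two-sided exact p-value = sum of Bin(9,0.5) probabilities at or below the observed probability = 1.000000.
Step 5: alpha = 0.1. fail to reject H0.

n_eff = 9, pos = 4, neg = 5, p = 1.000000, fail to reject H0.


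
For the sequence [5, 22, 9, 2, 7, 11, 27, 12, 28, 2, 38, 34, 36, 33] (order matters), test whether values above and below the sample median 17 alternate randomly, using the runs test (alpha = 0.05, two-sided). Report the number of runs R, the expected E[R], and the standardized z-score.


Step 1: Compute median = 17; label A = above, B = below.
Labels in order: BABBBBABABAAAA  (n_A = 7, n_B = 7)
Step 2: Count runs R = 8.
Step 3: Under H0 (random ordering), E[R] = 2*n_A*n_B/(n_A+n_B) + 1 = 2*7*7/14 + 1 = 8.0000.
        Var[R] = 2*n_A*n_B*(2*n_A*n_B - n_A - n_B) / ((n_A+n_B)^2 * (n_A+n_B-1)) = 8232/2548 = 3.2308.
        SD[R] = 1.7974.
Step 4: R = E[R], so z = 0 with no continuity correction.
Step 5: Two-sided p-value via normal approximation = 2*(1 - Phi(|z|)) = 1.000000.
Step 6: alpha = 0.05. fail to reject H0.

R = 8, z = 0.0000, p = 1.000000, fail to reject H0.


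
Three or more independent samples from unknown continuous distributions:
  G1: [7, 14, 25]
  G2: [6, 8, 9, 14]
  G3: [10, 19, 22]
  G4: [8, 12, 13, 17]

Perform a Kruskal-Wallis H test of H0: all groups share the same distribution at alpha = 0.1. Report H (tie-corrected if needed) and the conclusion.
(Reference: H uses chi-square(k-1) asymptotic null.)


Step 1: Combine all N = 14 observations and assign midranks.
sorted (value, group, rank): (6,G2,1), (7,G1,2), (8,G2,3.5), (8,G4,3.5), (9,G2,5), (10,G3,6), (12,G4,7), (13,G4,8), (14,G1,9.5), (14,G2,9.5), (17,G4,11), (19,G3,12), (22,G3,13), (25,G1,14)
Step 2: Sum ranks within each group.
R_1 = 25.5 (n_1 = 3)
R_2 = 19 (n_2 = 4)
R_3 = 31 (n_3 = 3)
R_4 = 29.5 (n_4 = 4)
Step 3: H = 12/(N(N+1)) * sum(R_i^2/n_i) - 3(N+1)
     = 12/(14*15) * (25.5^2/3 + 19^2/4 + 31^2/3 + 29.5^2/4) - 3*15
     = 0.057143 * 844.896 - 45
     = 3.279762.
Step 4: Ties present; correction factor C = 1 - 12/(14^3 - 14) = 0.995604. Corrected H = 3.279762 / 0.995604 = 3.294242.
Step 5: Under H0, H ~ chi^2(3); p-value = 0.348445.
Step 6: alpha = 0.1. fail to reject H0.

H = 3.2942, df = 3, p = 0.348445, fail to reject H0.


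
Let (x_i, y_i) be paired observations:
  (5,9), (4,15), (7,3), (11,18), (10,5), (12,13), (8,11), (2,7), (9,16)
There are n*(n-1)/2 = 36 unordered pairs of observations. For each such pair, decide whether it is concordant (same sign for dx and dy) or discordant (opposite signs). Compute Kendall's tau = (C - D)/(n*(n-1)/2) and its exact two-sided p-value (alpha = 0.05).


Step 1: Enumerate the 36 unordered pairs (i,j) with i<j and classify each by sign(x_j-x_i) * sign(y_j-y_i).
  (1,2):dx=-1,dy=+6->D; (1,3):dx=+2,dy=-6->D; (1,4):dx=+6,dy=+9->C; (1,5):dx=+5,dy=-4->D
  (1,6):dx=+7,dy=+4->C; (1,7):dx=+3,dy=+2->C; (1,8):dx=-3,dy=-2->C; (1,9):dx=+4,dy=+7->C
  (2,3):dx=+3,dy=-12->D; (2,4):dx=+7,dy=+3->C; (2,5):dx=+6,dy=-10->D; (2,6):dx=+8,dy=-2->D
  (2,7):dx=+4,dy=-4->D; (2,8):dx=-2,dy=-8->C; (2,9):dx=+5,dy=+1->C; (3,4):dx=+4,dy=+15->C
  (3,5):dx=+3,dy=+2->C; (3,6):dx=+5,dy=+10->C; (3,7):dx=+1,dy=+8->C; (3,8):dx=-5,dy=+4->D
  (3,9):dx=+2,dy=+13->C; (4,5):dx=-1,dy=-13->C; (4,6):dx=+1,dy=-5->D; (4,7):dx=-3,dy=-7->C
  (4,8):dx=-9,dy=-11->C; (4,9):dx=-2,dy=-2->C; (5,6):dx=+2,dy=+8->C; (5,7):dx=-2,dy=+6->D
  (5,8):dx=-8,dy=+2->D; (5,9):dx=-1,dy=+11->D; (6,7):dx=-4,dy=-2->C; (6,8):dx=-10,dy=-6->C
  (6,9):dx=-3,dy=+3->D; (7,8):dx=-6,dy=-4->C; (7,9):dx=+1,dy=+5->C; (8,9):dx=+7,dy=+9->C
Step 2: C = 23, D = 13, total pairs = 36.
Step 3: tau = (C - D)/(n(n-1)/2) = (23 - 13)/36 = 0.277778.
Step 4: Exact two-sided p-value (enumerate n! = 362880 permutations of y under H0): p = 0.358488.
Step 5: alpha = 0.05. fail to reject H0.

tau_b = 0.2778 (C=23, D=13), p = 0.358488, fail to reject H0.


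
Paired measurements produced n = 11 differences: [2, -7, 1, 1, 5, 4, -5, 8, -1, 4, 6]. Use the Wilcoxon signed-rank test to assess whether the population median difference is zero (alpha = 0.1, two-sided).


Step 1: Drop any zero differences (none here) and take |d_i|.
|d| = [2, 7, 1, 1, 5, 4, 5, 8, 1, 4, 6]
Step 2: Midrank |d_i| (ties get averaged ranks).
ranks: |2|->4, |7|->10, |1|->2, |1|->2, |5|->7.5, |4|->5.5, |5|->7.5, |8|->11, |1|->2, |4|->5.5, |6|->9
Step 3: Attach original signs; sum ranks with positive sign and with negative sign.
W+ = 4 + 2 + 2 + 7.5 + 5.5 + 11 + 5.5 + 9 = 46.5
W- = 10 + 7.5 + 2 = 19.5
(Check: W+ + W- = 66 should equal n(n+1)/2 = 66.)
Step 4: Test statistic W = min(W+, W-) = 19.5.
Step 5: Ties in |d|, so use the tie-corrected normal approximation.
        E[W] = n(n+1)/4 = 11*12/4 = 33.
        Tie groups: |d|=1 (t=3), |d|=4 (t=2), |d|=5 (t=2); sum(t^3 - t) = 36.
        Var[W] = n(n+1)(2n+1)/24 - sum(t^3-t)/48 = 3036/24 - 36/48 = 125.75.
        z = (W - E[W]) / sqrt(Var[W]) = (19.5 - 33) / 11.2138 = -1.2039.
        Two-sided p = 2*Phi(z) = 0.228640.
Step 6: alpha = 0.1. fail to reject H0.

W+ = 46.5, W- = 19.5, W = min = 19.5, p = 0.228640, fail to reject H0.


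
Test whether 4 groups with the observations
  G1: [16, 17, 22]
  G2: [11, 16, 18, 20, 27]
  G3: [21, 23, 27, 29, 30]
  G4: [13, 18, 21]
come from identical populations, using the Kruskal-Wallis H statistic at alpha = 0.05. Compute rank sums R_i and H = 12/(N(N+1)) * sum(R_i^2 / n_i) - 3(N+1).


Step 1: Combine all N = 16 observations and assign midranks.
sorted (value, group, rank): (11,G2,1), (13,G4,2), (16,G1,3.5), (16,G2,3.5), (17,G1,5), (18,G2,6.5), (18,G4,6.5), (20,G2,8), (21,G3,9.5), (21,G4,9.5), (22,G1,11), (23,G3,12), (27,G2,13.5), (27,G3,13.5), (29,G3,15), (30,G3,16)
Step 2: Sum ranks within each group.
R_1 = 19.5 (n_1 = 3)
R_2 = 32.5 (n_2 = 5)
R_3 = 66 (n_3 = 5)
R_4 = 18 (n_4 = 3)
Step 3: H = 12/(N(N+1)) * sum(R_i^2/n_i) - 3(N+1)
     = 12/(16*17) * (19.5^2/3 + 32.5^2/5 + 66^2/5 + 18^2/3) - 3*17
     = 0.044118 * 1317.2 - 51
     = 7.111765.
Step 4: Ties present; correction factor C = 1 - 24/(16^3 - 16) = 0.994118. Corrected H = 7.111765 / 0.994118 = 7.153846.
Step 5: Under H0, H ~ chi^2(3); p-value = 0.067153.
Step 6: alpha = 0.05. fail to reject H0.

H = 7.1538, df = 3, p = 0.067153, fail to reject H0.


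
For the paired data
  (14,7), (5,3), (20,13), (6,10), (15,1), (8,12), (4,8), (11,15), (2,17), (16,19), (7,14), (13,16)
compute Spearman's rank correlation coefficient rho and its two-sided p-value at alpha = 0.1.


Step 1: Rank x and y separately (midranks; no ties here).
rank(x): 14->9, 5->3, 20->12, 6->4, 15->10, 8->6, 4->2, 11->7, 2->1, 16->11, 7->5, 13->8
rank(y): 7->3, 3->2, 13->7, 10->5, 1->1, 12->6, 8->4, 15->9, 17->11, 19->12, 14->8, 16->10
Step 2: d_i = R_x(i) - R_y(i); compute d_i^2.
  (9-3)^2=36, (3-2)^2=1, (12-7)^2=25, (4-5)^2=1, (10-1)^2=81, (6-6)^2=0, (2-4)^2=4, (7-9)^2=4, (1-11)^2=100, (11-12)^2=1, (5-8)^2=9, (8-10)^2=4
sum(d^2) = 266.
Step 3: rho = 1 - 6*266 / (12*(12^2 - 1)) = 1 - 1596/1716 = 0.069930.
Step 4: Under H0, t = rho * sqrt((n-2)/(1-rho^2)) = 0.2217 ~ t(10).
Step 5: Two-sided p-value from the t-distribution with 10 df = 0.829024.
Step 6: alpha = 0.1. fail to reject H0.

rho = 0.0699, p = 0.829024, fail to reject H0 at alpha = 0.1.


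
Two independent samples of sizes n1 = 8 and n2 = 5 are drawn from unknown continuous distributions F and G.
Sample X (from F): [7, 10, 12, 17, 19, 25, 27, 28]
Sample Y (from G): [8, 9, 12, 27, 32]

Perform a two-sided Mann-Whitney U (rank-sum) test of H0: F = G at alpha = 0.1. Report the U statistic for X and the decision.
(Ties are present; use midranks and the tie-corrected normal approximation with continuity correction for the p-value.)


Step 1: Combine and sort all 13 observations; assign midranks.
sorted (value, group): (7,X), (8,Y), (9,Y), (10,X), (12,X), (12,Y), (17,X), (19,X), (25,X), (27,X), (27,Y), (28,X), (32,Y)
ranks: 7->1, 8->2, 9->3, 10->4, 12->5.5, 12->5.5, 17->7, 19->8, 25->9, 27->10.5, 27->10.5, 28->12, 32->13
Step 2: Rank sum for X: R1 = 1 + 4 + 5.5 + 7 + 8 + 9 + 10.5 + 12 = 57.
Step 3: U_X = R1 - n1(n1+1)/2 = 57 - 8*9/2 = 57 - 36 = 21.
       U_Y = n1*n2 - U_X = 40 - 21 = 19.
Step 4: Ties are present, so use the tie-corrected normal approximation (with continuity correction) for the p-value.
Step 5: p-value = 0.941492; compare to alpha = 0.1. fail to reject H0.

U_X = 21, p = 0.941492, fail to reject H0 at alpha = 0.1.


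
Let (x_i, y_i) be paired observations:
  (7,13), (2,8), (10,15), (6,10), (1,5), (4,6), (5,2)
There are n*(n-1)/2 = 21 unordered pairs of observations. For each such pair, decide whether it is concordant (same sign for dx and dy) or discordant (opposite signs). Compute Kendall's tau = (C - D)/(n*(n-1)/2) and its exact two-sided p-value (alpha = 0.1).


Step 1: Enumerate the 21 unordered pairs (i,j) with i<j and classify each by sign(x_j-x_i) * sign(y_j-y_i).
  (1,2):dx=-5,dy=-5->C; (1,3):dx=+3,dy=+2->C; (1,4):dx=-1,dy=-3->C; (1,5):dx=-6,dy=-8->C
  (1,6):dx=-3,dy=-7->C; (1,7):dx=-2,dy=-11->C; (2,3):dx=+8,dy=+7->C; (2,4):dx=+4,dy=+2->C
  (2,5):dx=-1,dy=-3->C; (2,6):dx=+2,dy=-2->D; (2,7):dx=+3,dy=-6->D; (3,4):dx=-4,dy=-5->C
  (3,5):dx=-9,dy=-10->C; (3,6):dx=-6,dy=-9->C; (3,7):dx=-5,dy=-13->C; (4,5):dx=-5,dy=-5->C
  (4,6):dx=-2,dy=-4->C; (4,7):dx=-1,dy=-8->C; (5,6):dx=+3,dy=+1->C; (5,7):dx=+4,dy=-3->D
  (6,7):dx=+1,dy=-4->D
Step 2: C = 17, D = 4, total pairs = 21.
Step 3: tau = (C - D)/(n(n-1)/2) = (17 - 4)/21 = 0.619048.
Step 4: Exact two-sided p-value (enumerate n! = 5040 permutations of y under H0): p = 0.069048.
Step 5: alpha = 0.1. reject H0.

tau_b = 0.6190 (C=17, D=4), p = 0.069048, reject H0.


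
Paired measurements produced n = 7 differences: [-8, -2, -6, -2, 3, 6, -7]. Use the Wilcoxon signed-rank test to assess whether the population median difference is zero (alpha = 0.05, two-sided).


Step 1: Drop any zero differences (none here) and take |d_i|.
|d| = [8, 2, 6, 2, 3, 6, 7]
Step 2: Midrank |d_i| (ties get averaged ranks).
ranks: |8|->7, |2|->1.5, |6|->4.5, |2|->1.5, |3|->3, |6|->4.5, |7|->6
Step 3: Attach original signs; sum ranks with positive sign and with negative sign.
W+ = 3 + 4.5 = 7.5
W- = 7 + 1.5 + 4.5 + 1.5 + 6 = 20.5
(Check: W+ + W- = 28 should equal n(n+1)/2 = 28.)
Step 4: Test statistic W = min(W+, W-) = 7.5.
Step 5: Ties in |d|, so use the tie-corrected normal approximation.
        E[W] = n(n+1)/4 = 7*8/4 = 14.
        Tie groups: |d|=2 (t=2), |d|=6 (t=2); sum(t^3 - t) = 12.
        Var[W] = n(n+1)(2n+1)/24 - sum(t^3-t)/48 = 840/24 - 12/48 = 34.75.
        z = (W - E[W]) / sqrt(Var[W]) = (7.5 - 14) / 5.8949 = -1.1026.
        Two-sided p = 2*Phi(z) = 0.270181.
Step 6: alpha = 0.05. fail to reject H0.

W+ = 7.5, W- = 20.5, W = min = 7.5, p = 0.270181, fail to reject H0.


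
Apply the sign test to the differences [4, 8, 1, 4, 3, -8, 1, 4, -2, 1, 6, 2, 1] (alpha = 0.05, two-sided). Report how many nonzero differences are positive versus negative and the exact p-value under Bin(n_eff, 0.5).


Step 1: Discard zero differences. Original n = 13; n_eff = number of nonzero differences = 13.
Nonzero differences (with sign): +4, +8, +1, +4, +3, -8, +1, +4, -2, +1, +6, +2, +1
Step 2: Count signs: positive = 11, negative = 2.
Step 3: Under H0: P(positive) = 0.5, so the number of positives S ~ Bin(13, 0.5).
Step 4: Two-sided exact p-value = sum of Bin(13,0.5) probabilities at or below the observed probability = 0.022461.
Step 5: alpha = 0.05. reject H0.

n_eff = 13, pos = 11, neg = 2, p = 0.022461, reject H0.


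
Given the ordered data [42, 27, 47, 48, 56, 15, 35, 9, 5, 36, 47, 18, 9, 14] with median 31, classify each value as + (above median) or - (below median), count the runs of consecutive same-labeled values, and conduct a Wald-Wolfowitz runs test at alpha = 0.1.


Step 1: Compute median = 31; label A = above, B = below.
Labels in order: ABAAABABBAABBB  (n_A = 7, n_B = 7)
Step 2: Count runs R = 8.
Step 3: Under H0 (random ordering), E[R] = 2*n_A*n_B/(n_A+n_B) + 1 = 2*7*7/14 + 1 = 8.0000.
        Var[R] = 2*n_A*n_B*(2*n_A*n_B - n_A - n_B) / ((n_A+n_B)^2 * (n_A+n_B-1)) = 8232/2548 = 3.2308.
        SD[R] = 1.7974.
Step 4: R = E[R], so z = 0 with no continuity correction.
Step 5: Two-sided p-value via normal approximation = 2*(1 - Phi(|z|)) = 1.000000.
Step 6: alpha = 0.1. fail to reject H0.

R = 8, z = 0.0000, p = 1.000000, fail to reject H0.


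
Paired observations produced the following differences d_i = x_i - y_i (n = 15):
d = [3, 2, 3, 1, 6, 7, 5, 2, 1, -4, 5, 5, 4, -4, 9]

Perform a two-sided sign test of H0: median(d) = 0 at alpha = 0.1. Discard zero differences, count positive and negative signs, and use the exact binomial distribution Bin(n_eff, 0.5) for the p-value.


Step 1: Discard zero differences. Original n = 15; n_eff = number of nonzero differences = 15.
Nonzero differences (with sign): +3, +2, +3, +1, +6, +7, +5, +2, +1, -4, +5, +5, +4, -4, +9
Step 2: Count signs: positive = 13, negative = 2.
Step 3: Under H0: P(positive) = 0.5, so the number of positives S ~ Bin(15, 0.5).
Step 4: Two-sided exact p-value = sum of Bin(15,0.5) probabilities at or below the observed probability = 0.007385.
Step 5: alpha = 0.1. reject H0.

n_eff = 15, pos = 13, neg = 2, p = 0.007385, reject H0.


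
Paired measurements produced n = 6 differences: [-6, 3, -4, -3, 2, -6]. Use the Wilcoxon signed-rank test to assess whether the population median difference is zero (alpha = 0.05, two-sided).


Step 1: Drop any zero differences (none here) and take |d_i|.
|d| = [6, 3, 4, 3, 2, 6]
Step 2: Midrank |d_i| (ties get averaged ranks).
ranks: |6|->5.5, |3|->2.5, |4|->4, |3|->2.5, |2|->1, |6|->5.5
Step 3: Attach original signs; sum ranks with positive sign and with negative sign.
W+ = 2.5 + 1 = 3.5
W- = 5.5 + 4 + 2.5 + 5.5 = 17.5
(Check: W+ + W- = 21 should equal n(n+1)/2 = 21.)
Step 4: Test statistic W = min(W+, W-) = 3.5.
Step 5: Ties in |d|, so use the tie-corrected normal approximation.
        E[W] = n(n+1)/4 = 6*7/4 = 10.5.
        Tie groups: |d|=3 (t=2), |d|=6 (t=2); sum(t^3 - t) = 12.
        Var[W] = n(n+1)(2n+1)/24 - sum(t^3-t)/48 = 546/24 - 12/48 = 22.5.
        z = (W - E[W]) / sqrt(Var[W]) = (3.5 - 10.5) / 4.7434 = -1.4757.
        Two-sided p = 2*Phi(z) = 0.140017.
Step 6: alpha = 0.05. fail to reject H0.

W+ = 3.5, W- = 17.5, W = min = 3.5, p = 0.140017, fail to reject H0.


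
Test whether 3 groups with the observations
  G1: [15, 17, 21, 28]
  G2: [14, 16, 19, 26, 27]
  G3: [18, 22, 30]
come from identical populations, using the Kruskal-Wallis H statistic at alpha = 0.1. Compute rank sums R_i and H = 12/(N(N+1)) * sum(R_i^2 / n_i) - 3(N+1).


Step 1: Combine all N = 12 observations and assign midranks.
sorted (value, group, rank): (14,G2,1), (15,G1,2), (16,G2,3), (17,G1,4), (18,G3,5), (19,G2,6), (21,G1,7), (22,G3,8), (26,G2,9), (27,G2,10), (28,G1,11), (30,G3,12)
Step 2: Sum ranks within each group.
R_1 = 24 (n_1 = 4)
R_2 = 29 (n_2 = 5)
R_3 = 25 (n_3 = 3)
Step 3: H = 12/(N(N+1)) * sum(R_i^2/n_i) - 3(N+1)
     = 12/(12*13) * (24^2/4 + 29^2/5 + 25^2/3) - 3*13
     = 0.076923 * 520.533 - 39
     = 1.041026.
Step 4: No ties, so H is used without correction.
Step 5: Under H0, H ~ chi^2(2); p-value = 0.594216.
Step 6: alpha = 0.1. fail to reject H0.

H = 1.0410, df = 2, p = 0.594216, fail to reject H0.


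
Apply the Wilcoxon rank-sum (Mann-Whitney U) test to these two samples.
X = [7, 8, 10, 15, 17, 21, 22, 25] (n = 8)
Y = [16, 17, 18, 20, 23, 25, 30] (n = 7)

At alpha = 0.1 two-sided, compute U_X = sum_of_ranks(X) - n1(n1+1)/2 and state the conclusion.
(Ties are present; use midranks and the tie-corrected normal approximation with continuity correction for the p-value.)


Step 1: Combine and sort all 15 observations; assign midranks.
sorted (value, group): (7,X), (8,X), (10,X), (15,X), (16,Y), (17,X), (17,Y), (18,Y), (20,Y), (21,X), (22,X), (23,Y), (25,X), (25,Y), (30,Y)
ranks: 7->1, 8->2, 10->3, 15->4, 16->5, 17->6.5, 17->6.5, 18->8, 20->9, 21->10, 22->11, 23->12, 25->13.5, 25->13.5, 30->15
Step 2: Rank sum for X: R1 = 1 + 2 + 3 + 4 + 6.5 + 10 + 11 + 13.5 = 51.
Step 3: U_X = R1 - n1(n1+1)/2 = 51 - 8*9/2 = 51 - 36 = 15.
       U_Y = n1*n2 - U_X = 56 - 15 = 41.
Step 4: Ties are present, so use the tie-corrected normal approximation (with continuity correction) for the p-value.
Step 5: p-value = 0.147286; compare to alpha = 0.1. fail to reject H0.

U_X = 15, p = 0.147286, fail to reject H0 at alpha = 0.1.


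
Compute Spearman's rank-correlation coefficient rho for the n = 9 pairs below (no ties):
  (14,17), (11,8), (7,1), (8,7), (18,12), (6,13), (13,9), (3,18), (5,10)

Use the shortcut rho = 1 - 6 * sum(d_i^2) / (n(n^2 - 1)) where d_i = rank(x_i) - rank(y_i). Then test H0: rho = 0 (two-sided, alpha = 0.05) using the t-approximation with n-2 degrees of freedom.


Step 1: Rank x and y separately (midranks; no ties here).
rank(x): 14->8, 11->6, 7->4, 8->5, 18->9, 6->3, 13->7, 3->1, 5->2
rank(y): 17->8, 8->3, 1->1, 7->2, 12->6, 13->7, 9->4, 18->9, 10->5
Step 2: d_i = R_x(i) - R_y(i); compute d_i^2.
  (8-8)^2=0, (6-3)^2=9, (4-1)^2=9, (5-2)^2=9, (9-6)^2=9, (3-7)^2=16, (7-4)^2=9, (1-9)^2=64, (2-5)^2=9
sum(d^2) = 134.
Step 3: rho = 1 - 6*134 / (9*(9^2 - 1)) = 1 - 804/720 = -0.116667.
Step 4: Under H0, t = rho * sqrt((n-2)/(1-rho^2)) = -0.3108 ~ t(7).
Step 5: Two-sided p-value from the t-distribution with 7 df = 0.765008.
Step 6: alpha = 0.05. fail to reject H0.

rho = -0.1167, p = 0.765008, fail to reject H0 at alpha = 0.05.


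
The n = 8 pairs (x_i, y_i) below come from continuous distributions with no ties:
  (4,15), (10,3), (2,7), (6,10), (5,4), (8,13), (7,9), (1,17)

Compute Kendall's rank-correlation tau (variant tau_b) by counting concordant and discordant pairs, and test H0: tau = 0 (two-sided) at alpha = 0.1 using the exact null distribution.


Step 1: Enumerate the 28 unordered pairs (i,j) with i<j and classify each by sign(x_j-x_i) * sign(y_j-y_i).
  (1,2):dx=+6,dy=-12->D; (1,3):dx=-2,dy=-8->C; (1,4):dx=+2,dy=-5->D; (1,5):dx=+1,dy=-11->D
  (1,6):dx=+4,dy=-2->D; (1,7):dx=+3,dy=-6->D; (1,8):dx=-3,dy=+2->D; (2,3):dx=-8,dy=+4->D
  (2,4):dx=-4,dy=+7->D; (2,5):dx=-5,dy=+1->D; (2,6):dx=-2,dy=+10->D; (2,7):dx=-3,dy=+6->D
  (2,8):dx=-9,dy=+14->D; (3,4):dx=+4,dy=+3->C; (3,5):dx=+3,dy=-3->D; (3,6):dx=+6,dy=+6->C
  (3,7):dx=+5,dy=+2->C; (3,8):dx=-1,dy=+10->D; (4,5):dx=-1,dy=-6->C; (4,6):dx=+2,dy=+3->C
  (4,7):dx=+1,dy=-1->D; (4,8):dx=-5,dy=+7->D; (5,6):dx=+3,dy=+9->C; (5,7):dx=+2,dy=+5->C
  (5,8):dx=-4,dy=+13->D; (6,7):dx=-1,dy=-4->C; (6,8):dx=-7,dy=+4->D; (7,8):dx=-6,dy=+8->D
Step 2: C = 9, D = 19, total pairs = 28.
Step 3: tau = (C - D)/(n(n-1)/2) = (9 - 19)/28 = -0.357143.
Step 4: Exact two-sided p-value (enumerate n! = 40320 permutations of y under H0): p = 0.275099.
Step 5: alpha = 0.1. fail to reject H0.

tau_b = -0.3571 (C=9, D=19), p = 0.275099, fail to reject H0.
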